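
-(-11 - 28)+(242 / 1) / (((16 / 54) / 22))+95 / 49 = 1764925 / 98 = 18009.44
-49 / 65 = -0.75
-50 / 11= -4.55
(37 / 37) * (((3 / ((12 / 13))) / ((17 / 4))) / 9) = 0.08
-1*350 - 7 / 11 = -350.64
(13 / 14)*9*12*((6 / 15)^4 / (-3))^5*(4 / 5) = -109051904 / 30040740966796875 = -0.00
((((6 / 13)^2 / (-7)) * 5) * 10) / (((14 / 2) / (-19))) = 34200 / 8281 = 4.13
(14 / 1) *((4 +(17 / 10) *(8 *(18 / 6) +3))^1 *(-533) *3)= -5585307 / 5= -1117061.40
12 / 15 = 4 / 5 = 0.80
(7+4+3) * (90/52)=315/13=24.23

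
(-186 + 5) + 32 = -149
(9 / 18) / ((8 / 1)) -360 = -5759 / 16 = -359.94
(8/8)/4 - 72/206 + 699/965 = 248423/397580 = 0.62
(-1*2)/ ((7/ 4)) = -8/ 7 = -1.14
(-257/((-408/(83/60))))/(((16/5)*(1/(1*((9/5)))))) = 21331/43520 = 0.49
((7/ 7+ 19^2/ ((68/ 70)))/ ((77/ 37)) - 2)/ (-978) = -463517/ 2560404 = -0.18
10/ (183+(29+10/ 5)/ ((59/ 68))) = 118/ 2581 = 0.05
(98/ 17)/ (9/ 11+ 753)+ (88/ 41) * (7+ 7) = 86855923/ 2889762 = 30.06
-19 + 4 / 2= -17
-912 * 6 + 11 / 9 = -49237 / 9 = -5470.78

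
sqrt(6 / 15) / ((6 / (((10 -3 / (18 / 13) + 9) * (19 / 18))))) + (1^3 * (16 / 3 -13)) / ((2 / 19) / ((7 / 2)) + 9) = -3059 / 3603 + 1919 * sqrt(10) / 3240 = 1.02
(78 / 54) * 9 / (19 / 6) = 78 / 19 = 4.11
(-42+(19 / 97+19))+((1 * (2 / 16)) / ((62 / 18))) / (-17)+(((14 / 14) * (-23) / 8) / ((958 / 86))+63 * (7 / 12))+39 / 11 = 9282259515 / 538692022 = 17.23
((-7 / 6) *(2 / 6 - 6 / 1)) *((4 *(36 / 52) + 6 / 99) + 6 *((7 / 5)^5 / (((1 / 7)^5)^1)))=43262157538222 / 12065625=3585571.20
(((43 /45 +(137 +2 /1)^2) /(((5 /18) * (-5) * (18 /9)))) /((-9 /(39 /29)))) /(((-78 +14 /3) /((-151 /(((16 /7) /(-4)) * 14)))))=-106675309 /398750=-267.52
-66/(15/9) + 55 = 77/5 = 15.40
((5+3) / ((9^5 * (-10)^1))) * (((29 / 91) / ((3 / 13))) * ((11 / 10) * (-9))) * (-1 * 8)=-5104 / 3444525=-0.00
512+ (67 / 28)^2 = 405897 / 784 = 517.73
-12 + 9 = -3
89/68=1.31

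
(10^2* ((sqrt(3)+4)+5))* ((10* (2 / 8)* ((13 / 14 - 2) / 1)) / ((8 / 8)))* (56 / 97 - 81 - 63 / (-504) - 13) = 135748125* sqrt(3) / 5432+1221733125 / 5432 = 268198.78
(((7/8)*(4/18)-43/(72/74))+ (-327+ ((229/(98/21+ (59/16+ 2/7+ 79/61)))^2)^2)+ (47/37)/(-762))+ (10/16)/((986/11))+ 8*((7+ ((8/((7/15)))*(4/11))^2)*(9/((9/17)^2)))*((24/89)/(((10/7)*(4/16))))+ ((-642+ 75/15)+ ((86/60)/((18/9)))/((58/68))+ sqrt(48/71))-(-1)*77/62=4*sqrt(213)/71+ 648169453892017123009827077944672632192179/2233778818712336069695795348598148240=290168.07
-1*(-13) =13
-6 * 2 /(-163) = 12 /163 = 0.07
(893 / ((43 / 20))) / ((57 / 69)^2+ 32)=12.71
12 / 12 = 1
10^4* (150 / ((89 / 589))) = 883500000 / 89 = 9926966.29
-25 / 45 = -5 / 9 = -0.56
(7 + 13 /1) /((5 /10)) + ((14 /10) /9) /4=7207 /180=40.04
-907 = -907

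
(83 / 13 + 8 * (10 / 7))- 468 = -40967 / 91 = -450.19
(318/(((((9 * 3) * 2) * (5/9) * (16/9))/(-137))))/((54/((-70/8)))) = 132.36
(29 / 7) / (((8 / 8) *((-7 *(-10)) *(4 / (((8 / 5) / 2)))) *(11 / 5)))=29 / 5390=0.01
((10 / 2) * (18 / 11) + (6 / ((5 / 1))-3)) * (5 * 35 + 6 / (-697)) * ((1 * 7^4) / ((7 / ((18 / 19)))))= 264315848706 / 728365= 362889.28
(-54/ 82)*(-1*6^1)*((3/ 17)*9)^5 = 2324522934/ 58214137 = 39.93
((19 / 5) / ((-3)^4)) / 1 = 19 / 405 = 0.05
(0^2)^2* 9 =0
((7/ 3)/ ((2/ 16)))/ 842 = 28/ 1263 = 0.02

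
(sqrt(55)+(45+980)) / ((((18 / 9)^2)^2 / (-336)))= -21525-21*sqrt(55)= -21680.74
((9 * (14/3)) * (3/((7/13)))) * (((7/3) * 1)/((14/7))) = 273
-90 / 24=-15 / 4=-3.75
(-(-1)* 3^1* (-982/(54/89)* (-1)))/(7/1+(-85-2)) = -43699/720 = -60.69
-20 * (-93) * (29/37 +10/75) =63116/37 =1705.84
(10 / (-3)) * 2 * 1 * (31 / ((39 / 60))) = -12400 / 39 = -317.95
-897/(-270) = 299/90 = 3.32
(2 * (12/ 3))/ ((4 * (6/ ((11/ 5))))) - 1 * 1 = -4/ 15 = -0.27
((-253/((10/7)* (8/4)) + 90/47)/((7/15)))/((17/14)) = -244311/1598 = -152.89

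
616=616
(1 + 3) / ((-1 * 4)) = -1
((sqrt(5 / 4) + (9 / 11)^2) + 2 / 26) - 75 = -73.14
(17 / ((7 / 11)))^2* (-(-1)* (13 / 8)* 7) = 454597 / 56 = 8117.80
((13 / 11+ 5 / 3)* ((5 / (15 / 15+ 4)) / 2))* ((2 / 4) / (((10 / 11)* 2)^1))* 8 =3.13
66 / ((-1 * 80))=-33 / 40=-0.82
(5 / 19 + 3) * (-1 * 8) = -496 / 19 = -26.11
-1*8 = -8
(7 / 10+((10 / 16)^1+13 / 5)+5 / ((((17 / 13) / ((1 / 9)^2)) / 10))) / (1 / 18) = 79.15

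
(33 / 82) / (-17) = -33 / 1394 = -0.02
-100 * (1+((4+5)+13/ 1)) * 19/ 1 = -43700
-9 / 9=-1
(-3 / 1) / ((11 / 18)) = -54 / 11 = -4.91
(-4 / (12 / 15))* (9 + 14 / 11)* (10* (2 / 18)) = -57.07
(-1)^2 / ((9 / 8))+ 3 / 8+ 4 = 5.26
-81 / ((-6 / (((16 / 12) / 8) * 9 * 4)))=81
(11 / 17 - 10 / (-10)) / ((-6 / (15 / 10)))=-7 / 17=-0.41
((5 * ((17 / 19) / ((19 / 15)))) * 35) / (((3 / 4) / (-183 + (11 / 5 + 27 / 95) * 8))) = -184414300 / 6859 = -26886.47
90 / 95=18 / 19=0.95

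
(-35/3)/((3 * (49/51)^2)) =-1445/343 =-4.21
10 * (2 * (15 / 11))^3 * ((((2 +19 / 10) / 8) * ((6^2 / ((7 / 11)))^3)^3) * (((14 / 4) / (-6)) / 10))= -34233510454656715.82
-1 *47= -47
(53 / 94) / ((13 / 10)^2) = 2650 / 7943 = 0.33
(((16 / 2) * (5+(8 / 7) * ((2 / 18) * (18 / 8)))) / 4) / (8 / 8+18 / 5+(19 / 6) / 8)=17760 / 8393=2.12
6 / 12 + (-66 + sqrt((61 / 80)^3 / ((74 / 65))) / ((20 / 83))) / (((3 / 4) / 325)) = -57199 / 2 + 65819 * sqrt(58682) / 14208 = -27477.30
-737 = -737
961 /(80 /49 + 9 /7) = 47089 /143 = 329.29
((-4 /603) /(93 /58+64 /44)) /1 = -2552 /1176453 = -0.00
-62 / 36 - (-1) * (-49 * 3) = -2677 / 18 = -148.72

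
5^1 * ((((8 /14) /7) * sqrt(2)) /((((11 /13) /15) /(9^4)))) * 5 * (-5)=-639697500 * sqrt(2) /539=-1678420.93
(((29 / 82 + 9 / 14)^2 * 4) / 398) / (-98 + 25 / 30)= -89232 / 868745843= -0.00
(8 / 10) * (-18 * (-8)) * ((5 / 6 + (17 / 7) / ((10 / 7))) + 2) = 13056 / 25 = 522.24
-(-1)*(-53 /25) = -53 /25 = -2.12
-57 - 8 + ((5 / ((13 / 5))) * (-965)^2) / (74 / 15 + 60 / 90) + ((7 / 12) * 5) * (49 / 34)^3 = 13722910189145 / 42919968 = 319732.54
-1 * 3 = -3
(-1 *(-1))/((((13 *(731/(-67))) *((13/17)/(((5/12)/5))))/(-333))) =7437/29068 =0.26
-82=-82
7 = 7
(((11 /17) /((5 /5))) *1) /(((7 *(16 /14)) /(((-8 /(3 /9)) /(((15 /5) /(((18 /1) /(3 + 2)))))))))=-198 /85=-2.33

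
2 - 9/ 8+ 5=47/ 8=5.88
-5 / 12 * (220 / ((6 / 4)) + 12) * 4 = -2380 / 9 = -264.44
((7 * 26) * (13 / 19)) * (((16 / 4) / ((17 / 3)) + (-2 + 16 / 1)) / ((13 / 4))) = 182000 / 323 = 563.47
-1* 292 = -292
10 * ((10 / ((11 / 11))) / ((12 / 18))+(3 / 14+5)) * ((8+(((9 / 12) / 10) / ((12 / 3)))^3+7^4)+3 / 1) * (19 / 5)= 53122351249179 / 28672000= 1852760.58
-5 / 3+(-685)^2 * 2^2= 5630695 / 3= 1876898.33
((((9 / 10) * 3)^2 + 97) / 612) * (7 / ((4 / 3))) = 0.89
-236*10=-2360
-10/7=-1.43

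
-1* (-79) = 79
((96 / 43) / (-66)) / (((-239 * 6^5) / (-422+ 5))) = -139 / 18313614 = -0.00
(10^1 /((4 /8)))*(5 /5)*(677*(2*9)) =243720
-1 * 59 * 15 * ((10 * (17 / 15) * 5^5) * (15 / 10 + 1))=-78359375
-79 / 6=-13.17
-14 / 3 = -4.67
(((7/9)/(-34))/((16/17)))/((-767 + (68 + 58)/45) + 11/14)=245/7695216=0.00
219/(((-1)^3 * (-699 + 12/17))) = 1241/3957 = 0.31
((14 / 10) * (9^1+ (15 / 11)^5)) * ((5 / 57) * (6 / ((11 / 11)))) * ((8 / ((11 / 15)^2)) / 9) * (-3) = -18554205600 / 370256249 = -50.11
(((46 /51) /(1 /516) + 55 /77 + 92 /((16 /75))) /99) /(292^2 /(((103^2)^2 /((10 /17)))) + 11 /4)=48076221370031 /14587944737751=3.30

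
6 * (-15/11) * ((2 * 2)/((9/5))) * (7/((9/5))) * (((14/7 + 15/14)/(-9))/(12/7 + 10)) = 75250/36531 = 2.06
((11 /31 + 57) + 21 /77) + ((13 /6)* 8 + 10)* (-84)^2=65786275 /341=192921.63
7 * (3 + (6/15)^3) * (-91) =-243971/125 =-1951.77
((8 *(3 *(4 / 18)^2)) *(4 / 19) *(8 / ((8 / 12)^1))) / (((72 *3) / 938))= 60032 / 4617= 13.00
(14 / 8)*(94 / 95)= 329 / 190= 1.73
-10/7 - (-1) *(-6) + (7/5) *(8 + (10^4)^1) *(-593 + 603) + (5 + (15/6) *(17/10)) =3923187/28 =140113.82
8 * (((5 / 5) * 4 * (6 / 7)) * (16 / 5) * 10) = 6144 / 7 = 877.71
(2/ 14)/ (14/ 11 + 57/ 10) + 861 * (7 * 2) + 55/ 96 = 6213226751/ 515424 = 12054.59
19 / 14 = 1.36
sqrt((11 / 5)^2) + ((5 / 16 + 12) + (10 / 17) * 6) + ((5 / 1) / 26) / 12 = 957793 / 53040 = 18.06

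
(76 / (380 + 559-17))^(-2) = 212521 / 1444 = 147.18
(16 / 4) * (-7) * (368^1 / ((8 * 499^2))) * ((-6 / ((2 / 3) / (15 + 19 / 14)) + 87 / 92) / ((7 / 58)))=10926852 / 1743007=6.27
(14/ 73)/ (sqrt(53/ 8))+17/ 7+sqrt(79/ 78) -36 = -235/ 7+28 * sqrt(106)/ 3869+sqrt(6162)/ 78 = -32.49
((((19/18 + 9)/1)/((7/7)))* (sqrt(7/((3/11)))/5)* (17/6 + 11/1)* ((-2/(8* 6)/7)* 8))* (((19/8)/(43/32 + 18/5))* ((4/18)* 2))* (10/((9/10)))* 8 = -913398400* sqrt(231)/108984771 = -127.38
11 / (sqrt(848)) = 11 * sqrt(53) / 212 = 0.38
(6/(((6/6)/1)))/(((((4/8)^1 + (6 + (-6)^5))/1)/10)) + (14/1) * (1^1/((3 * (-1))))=-217906/46617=-4.67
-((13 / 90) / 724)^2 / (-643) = 169 / 2730065860800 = 0.00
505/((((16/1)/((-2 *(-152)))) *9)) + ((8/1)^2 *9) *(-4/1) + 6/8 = -44537/36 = -1237.14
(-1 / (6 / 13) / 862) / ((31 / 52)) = -169 / 40083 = -0.00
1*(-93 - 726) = -819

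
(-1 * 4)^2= 16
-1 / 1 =-1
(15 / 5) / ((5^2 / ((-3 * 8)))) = -72 / 25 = -2.88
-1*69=-69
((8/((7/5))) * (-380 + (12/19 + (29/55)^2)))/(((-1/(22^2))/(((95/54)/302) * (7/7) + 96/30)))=6509150096072/1936575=3361166.03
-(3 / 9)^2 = -1 / 9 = -0.11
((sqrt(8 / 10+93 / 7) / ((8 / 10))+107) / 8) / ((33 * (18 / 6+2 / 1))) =0.08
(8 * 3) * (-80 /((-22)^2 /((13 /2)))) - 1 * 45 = -8565 /121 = -70.79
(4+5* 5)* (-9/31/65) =-0.13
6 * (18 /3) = 36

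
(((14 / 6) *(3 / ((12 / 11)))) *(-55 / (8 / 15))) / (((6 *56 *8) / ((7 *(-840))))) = 741125 / 512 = 1447.51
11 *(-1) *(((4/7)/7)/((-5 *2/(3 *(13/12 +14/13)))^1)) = 3707/6370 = 0.58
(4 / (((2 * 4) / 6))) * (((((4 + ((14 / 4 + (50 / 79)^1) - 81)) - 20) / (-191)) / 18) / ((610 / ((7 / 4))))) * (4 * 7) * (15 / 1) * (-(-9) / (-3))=-2156931 / 7363432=-0.29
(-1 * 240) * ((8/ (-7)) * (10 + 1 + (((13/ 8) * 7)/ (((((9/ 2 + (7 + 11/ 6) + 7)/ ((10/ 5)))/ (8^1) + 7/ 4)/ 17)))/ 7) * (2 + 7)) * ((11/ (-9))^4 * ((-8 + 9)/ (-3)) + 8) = 53399805824/ 147987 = 360841.19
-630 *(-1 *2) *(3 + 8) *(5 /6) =11550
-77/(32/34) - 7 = -1421/16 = -88.81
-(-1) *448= 448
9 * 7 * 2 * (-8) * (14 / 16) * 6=-5292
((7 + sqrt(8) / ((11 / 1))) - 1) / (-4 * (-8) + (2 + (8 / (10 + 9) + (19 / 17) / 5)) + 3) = 1615 * sqrt(2) / 334378 + 4845 / 30398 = 0.17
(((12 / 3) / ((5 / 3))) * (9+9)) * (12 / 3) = 864 / 5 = 172.80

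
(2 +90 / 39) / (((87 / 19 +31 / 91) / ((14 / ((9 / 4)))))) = 208544 / 38277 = 5.45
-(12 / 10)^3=-216 / 125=-1.73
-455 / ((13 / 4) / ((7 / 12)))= -245 / 3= -81.67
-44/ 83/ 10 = -22/ 415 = -0.05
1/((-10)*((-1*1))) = 1/10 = 0.10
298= 298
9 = 9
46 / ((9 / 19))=97.11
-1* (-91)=91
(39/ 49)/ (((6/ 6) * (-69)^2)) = 13/ 77763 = 0.00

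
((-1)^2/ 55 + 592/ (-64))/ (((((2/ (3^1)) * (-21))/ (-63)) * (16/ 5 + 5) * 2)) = -2.53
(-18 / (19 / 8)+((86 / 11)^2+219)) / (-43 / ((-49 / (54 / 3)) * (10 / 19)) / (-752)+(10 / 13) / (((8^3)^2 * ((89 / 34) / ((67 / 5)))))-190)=-547084553994567680 / 381470522901187269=-1.43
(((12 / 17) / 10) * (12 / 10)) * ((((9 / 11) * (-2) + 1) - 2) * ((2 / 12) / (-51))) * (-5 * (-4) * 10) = 464 / 3179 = 0.15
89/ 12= 7.42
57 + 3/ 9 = 172/ 3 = 57.33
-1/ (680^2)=-1/ 462400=-0.00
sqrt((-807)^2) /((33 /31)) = 8339 /11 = 758.09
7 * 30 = 210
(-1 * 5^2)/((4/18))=-225/2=-112.50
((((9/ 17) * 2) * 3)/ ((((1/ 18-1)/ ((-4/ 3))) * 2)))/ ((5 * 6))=108/ 1445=0.07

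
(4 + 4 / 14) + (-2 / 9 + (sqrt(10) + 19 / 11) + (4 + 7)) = 19.95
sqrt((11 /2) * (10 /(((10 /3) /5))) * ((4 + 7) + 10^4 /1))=3 * sqrt(367070) /2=908.79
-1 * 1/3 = -1/3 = -0.33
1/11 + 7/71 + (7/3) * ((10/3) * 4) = 220012/7029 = 31.30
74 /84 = 37 /42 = 0.88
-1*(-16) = 16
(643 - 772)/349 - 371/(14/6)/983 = -182298/343067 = -0.53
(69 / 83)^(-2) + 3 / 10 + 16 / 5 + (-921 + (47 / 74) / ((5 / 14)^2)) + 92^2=66525043007 / 8807850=7552.93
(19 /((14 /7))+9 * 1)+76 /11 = 559 /22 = 25.41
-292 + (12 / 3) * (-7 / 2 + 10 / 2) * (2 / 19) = -5536 / 19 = -291.37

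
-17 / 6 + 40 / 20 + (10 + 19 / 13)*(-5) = -4535 / 78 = -58.14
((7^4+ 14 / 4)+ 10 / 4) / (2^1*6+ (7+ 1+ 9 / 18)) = 4814 / 41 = 117.41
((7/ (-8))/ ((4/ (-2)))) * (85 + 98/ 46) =3507/ 92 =38.12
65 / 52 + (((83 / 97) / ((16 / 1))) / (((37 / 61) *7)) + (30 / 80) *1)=658261 / 401968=1.64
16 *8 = 128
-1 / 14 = -0.07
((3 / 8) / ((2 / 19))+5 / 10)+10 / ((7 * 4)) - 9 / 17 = 7407 / 1904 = 3.89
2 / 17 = 0.12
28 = 28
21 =21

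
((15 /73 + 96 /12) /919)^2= 358801 /4500665569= 0.00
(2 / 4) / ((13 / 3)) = 3 / 26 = 0.12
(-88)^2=7744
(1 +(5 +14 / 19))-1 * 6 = 14 / 19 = 0.74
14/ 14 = 1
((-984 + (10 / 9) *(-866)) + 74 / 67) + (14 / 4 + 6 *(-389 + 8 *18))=-4114411 / 1206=-3411.62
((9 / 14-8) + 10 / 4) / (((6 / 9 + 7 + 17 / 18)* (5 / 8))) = -4896 / 5425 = -0.90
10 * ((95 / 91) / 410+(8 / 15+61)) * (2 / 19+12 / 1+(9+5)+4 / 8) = 2321158607 / 141778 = 16371.78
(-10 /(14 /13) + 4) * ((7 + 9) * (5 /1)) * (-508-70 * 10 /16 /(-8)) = 2974985 /14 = 212498.93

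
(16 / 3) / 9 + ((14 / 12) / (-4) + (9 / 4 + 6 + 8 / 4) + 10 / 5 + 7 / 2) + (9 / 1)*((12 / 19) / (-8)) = 62957 / 4104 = 15.34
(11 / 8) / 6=11 / 48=0.23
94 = 94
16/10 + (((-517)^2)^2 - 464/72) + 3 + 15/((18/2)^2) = 9644860285111/135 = 71443409519.34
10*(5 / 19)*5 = 250 / 19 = 13.16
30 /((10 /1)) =3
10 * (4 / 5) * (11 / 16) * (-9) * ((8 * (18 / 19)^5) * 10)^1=-7482689280 / 2476099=-3021.97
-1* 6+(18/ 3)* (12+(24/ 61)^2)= 249042/ 3721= 66.93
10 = 10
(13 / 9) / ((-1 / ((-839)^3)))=7677666347 / 9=853074038.56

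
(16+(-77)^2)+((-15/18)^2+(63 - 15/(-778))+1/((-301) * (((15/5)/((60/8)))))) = 6008.71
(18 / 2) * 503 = 4527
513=513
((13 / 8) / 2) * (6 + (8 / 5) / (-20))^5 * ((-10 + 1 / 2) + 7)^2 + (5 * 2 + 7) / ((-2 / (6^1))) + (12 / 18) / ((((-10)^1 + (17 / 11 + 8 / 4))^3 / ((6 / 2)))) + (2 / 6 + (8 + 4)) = 15470813194429298 / 419426953125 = 36885.60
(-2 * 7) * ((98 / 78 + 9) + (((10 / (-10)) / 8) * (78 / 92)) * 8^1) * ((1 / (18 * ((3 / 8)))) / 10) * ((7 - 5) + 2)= -945224 / 121095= -7.81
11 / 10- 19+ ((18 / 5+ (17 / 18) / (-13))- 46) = -60.37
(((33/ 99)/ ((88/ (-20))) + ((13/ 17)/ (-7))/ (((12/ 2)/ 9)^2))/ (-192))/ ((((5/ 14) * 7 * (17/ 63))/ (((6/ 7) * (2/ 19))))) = 15153/ 67649120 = 0.00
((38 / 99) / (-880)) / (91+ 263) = -19 / 15420240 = -0.00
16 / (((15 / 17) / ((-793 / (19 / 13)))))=-2804048 / 285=-9838.76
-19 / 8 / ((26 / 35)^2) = -23275 / 5408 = -4.30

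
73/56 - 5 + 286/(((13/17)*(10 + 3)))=18253/728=25.07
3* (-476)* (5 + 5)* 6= -85680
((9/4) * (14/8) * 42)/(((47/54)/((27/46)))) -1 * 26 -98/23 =702771/8648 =81.26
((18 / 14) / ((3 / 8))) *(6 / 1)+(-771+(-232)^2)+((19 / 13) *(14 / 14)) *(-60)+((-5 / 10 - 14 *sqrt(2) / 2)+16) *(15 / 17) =163980625 / 3094 - 105 *sqrt(2) / 17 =52990.82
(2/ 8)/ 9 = 1/ 36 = 0.03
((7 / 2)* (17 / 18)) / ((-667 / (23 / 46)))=-119 / 48024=-0.00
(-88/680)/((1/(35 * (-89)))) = 403.12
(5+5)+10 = 20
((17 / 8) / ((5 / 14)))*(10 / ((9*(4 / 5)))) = 595 / 72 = 8.26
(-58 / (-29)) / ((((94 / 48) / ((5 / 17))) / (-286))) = -68640 / 799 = -85.91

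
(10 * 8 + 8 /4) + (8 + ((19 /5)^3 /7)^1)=85609 /875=97.84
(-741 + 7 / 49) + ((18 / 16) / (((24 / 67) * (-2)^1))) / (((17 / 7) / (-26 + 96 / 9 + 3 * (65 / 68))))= -732.80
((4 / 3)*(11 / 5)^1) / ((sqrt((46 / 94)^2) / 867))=5196.97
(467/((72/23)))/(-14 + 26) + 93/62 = 12037/864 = 13.93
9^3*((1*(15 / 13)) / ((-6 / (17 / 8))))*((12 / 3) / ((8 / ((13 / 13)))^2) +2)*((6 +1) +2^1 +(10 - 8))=-22493295 / 3328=-6758.80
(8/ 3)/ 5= 8/ 15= 0.53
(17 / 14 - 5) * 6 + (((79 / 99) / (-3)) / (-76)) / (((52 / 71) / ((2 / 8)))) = -746461921 / 32864832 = -22.71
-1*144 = -144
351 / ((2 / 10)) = 1755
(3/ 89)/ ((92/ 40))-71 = -145307/ 2047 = -70.99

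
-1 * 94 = -94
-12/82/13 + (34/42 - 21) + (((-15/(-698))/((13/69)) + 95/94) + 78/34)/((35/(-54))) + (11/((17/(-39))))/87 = -97993188487/3803117565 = -25.77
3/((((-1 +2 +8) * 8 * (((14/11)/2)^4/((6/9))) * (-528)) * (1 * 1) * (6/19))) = -25289/24893568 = -0.00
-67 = -67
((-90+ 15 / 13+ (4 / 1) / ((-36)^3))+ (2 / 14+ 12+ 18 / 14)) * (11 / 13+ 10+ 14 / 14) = -880551353 / 985608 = -893.41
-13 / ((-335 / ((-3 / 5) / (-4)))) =39 / 6700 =0.01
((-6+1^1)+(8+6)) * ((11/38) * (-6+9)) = 297/38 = 7.82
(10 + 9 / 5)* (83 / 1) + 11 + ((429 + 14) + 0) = 7167 / 5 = 1433.40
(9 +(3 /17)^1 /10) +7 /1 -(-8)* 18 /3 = 10883 /170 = 64.02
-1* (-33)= 33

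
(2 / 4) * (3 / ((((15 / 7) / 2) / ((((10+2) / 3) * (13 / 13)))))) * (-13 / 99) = -364 / 495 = -0.74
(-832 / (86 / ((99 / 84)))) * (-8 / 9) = 9152 / 903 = 10.14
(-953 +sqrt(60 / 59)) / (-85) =953 / 85- 2 * sqrt(885) / 5015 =11.20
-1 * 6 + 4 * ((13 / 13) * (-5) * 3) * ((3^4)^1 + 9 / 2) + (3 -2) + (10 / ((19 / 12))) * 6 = -96845 / 19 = -5097.11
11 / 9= 1.22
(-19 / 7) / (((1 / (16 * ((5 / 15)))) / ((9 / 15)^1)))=-304 / 35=-8.69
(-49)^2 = 2401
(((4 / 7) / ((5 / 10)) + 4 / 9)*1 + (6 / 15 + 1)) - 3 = -4 / 315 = -0.01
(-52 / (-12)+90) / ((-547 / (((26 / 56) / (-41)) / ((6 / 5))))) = 0.00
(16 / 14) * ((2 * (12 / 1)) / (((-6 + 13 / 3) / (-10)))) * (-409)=-471168 / 7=-67309.71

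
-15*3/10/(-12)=3/8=0.38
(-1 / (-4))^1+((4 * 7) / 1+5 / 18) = 1027 / 36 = 28.53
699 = 699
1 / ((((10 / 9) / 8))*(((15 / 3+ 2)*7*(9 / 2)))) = 8 / 245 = 0.03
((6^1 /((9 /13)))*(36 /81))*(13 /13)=104 /27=3.85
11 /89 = 0.12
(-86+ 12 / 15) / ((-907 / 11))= 4686 / 4535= 1.03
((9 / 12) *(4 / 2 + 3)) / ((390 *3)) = 1 / 312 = 0.00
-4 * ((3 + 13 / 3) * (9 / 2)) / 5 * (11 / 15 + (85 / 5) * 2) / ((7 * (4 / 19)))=-108889 / 175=-622.22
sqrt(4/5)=2* sqrt(5)/5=0.89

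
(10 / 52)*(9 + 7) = 40 / 13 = 3.08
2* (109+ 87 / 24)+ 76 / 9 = 8413 / 36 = 233.69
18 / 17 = 1.06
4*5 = 20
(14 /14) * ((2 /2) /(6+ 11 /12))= 12 /83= 0.14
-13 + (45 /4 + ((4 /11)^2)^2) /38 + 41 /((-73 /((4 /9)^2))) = -168624810403 /13158979416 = -12.81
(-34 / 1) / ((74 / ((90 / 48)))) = -255 / 296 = -0.86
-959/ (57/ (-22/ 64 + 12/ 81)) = 162071/ 49248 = 3.29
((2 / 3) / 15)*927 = 206 / 5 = 41.20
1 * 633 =633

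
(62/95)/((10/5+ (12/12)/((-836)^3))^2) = 1113975791916720128/6827593551675001605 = 0.16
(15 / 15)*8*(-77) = -616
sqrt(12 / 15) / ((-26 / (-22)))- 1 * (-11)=22 * sqrt(5) / 65 + 11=11.76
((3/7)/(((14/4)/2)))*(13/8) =39/98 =0.40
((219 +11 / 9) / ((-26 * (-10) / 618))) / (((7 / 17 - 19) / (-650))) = 8676205 / 474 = 18304.23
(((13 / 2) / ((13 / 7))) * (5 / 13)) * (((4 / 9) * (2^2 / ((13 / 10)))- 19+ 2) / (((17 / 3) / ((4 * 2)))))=-256060 / 8619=-29.71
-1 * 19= -19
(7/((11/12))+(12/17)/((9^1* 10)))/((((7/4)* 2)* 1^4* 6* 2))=10721/58905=0.18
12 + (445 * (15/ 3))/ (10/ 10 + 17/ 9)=20337/ 26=782.19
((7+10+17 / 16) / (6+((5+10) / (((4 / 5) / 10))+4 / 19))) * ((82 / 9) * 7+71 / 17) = 197543 / 31176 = 6.34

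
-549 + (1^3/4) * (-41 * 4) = -590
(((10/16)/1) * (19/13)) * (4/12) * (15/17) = 475/1768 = 0.27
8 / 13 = 0.62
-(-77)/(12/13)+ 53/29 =29665/348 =85.24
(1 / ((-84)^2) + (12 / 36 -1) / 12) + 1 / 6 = 785 / 7056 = 0.11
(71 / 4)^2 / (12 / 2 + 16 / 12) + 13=19699 / 352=55.96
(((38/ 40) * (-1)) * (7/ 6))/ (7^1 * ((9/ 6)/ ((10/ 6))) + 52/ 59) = -413/ 2676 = -0.15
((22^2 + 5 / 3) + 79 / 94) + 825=369845 / 282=1311.51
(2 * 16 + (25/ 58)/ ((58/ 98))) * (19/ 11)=56.53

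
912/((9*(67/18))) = 1824/67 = 27.22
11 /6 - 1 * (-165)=1001 /6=166.83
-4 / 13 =-0.31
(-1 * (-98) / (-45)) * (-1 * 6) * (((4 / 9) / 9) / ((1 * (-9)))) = -784 / 10935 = -0.07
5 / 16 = 0.31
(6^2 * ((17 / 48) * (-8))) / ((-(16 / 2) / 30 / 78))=29835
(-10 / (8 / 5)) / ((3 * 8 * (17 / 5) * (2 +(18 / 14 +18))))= -875 / 243168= -0.00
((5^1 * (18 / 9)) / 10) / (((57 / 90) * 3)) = 10 / 19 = 0.53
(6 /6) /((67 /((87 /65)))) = 87 /4355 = 0.02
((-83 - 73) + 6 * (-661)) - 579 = -4701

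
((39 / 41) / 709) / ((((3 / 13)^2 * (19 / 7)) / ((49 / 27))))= 753571 / 44737191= 0.02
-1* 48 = -48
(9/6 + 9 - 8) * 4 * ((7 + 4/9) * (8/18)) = 2680/81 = 33.09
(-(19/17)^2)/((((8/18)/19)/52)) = -802503/289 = -2776.83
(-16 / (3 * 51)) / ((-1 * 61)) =16 / 9333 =0.00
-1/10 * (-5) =0.50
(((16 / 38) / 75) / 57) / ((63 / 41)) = 328 / 5117175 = 0.00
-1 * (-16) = 16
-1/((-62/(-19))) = -0.31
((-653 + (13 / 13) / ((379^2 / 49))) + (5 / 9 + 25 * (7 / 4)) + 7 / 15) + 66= -14019496421 / 25855380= -542.23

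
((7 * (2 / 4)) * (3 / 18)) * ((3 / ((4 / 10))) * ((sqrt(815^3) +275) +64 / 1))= 11865 / 8 +28525 * sqrt(815) / 8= 103275.32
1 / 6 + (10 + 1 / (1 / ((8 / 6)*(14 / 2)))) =39 / 2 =19.50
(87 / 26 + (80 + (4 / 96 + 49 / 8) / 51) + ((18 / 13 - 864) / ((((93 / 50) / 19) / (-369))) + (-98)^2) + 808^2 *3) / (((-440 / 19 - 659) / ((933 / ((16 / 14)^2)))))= -11648473169583845 / 2131099464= -5465945.33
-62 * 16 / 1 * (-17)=16864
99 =99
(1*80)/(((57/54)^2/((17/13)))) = 440640/4693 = 93.89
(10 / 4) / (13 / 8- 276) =-0.01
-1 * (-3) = 3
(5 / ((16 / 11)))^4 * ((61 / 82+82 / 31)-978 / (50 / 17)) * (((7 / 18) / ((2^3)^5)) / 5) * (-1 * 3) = 0.33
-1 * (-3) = 3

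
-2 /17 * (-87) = 174 /17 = 10.24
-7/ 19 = -0.37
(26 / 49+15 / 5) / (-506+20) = -173 / 23814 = -0.01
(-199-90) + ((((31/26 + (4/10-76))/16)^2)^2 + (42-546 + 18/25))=-6074918436177759/18717736960000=-324.55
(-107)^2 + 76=11525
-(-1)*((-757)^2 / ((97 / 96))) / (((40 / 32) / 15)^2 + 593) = 956.38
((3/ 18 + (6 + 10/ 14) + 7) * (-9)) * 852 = -745074/ 7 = -106439.14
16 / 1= 16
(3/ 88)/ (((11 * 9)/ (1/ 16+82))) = 1313/ 46464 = 0.03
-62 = -62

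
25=25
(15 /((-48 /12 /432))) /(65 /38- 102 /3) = 20520 /409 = 50.17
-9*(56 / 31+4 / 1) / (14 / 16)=-12960 / 217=-59.72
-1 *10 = -10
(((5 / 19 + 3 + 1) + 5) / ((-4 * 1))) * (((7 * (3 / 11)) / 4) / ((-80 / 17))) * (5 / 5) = 357 / 1520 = 0.23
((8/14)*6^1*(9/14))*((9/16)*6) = 7.44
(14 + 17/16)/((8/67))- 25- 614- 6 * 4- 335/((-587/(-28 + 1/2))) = -41516079/75136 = -552.55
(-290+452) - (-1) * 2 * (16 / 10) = 826 / 5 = 165.20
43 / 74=0.58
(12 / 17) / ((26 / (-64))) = -384 / 221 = -1.74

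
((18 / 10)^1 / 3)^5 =243 / 3125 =0.08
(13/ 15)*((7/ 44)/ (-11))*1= -91/ 7260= -0.01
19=19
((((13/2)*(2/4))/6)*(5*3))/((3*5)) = 13/24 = 0.54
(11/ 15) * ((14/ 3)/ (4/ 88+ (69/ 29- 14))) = -14036/ 47475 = -0.30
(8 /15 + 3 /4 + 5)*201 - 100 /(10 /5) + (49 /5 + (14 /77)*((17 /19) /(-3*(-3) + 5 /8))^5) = 360588588924509970351 /294899683951995892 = 1222.75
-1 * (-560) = 560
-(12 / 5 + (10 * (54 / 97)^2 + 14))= -917338 / 47045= -19.50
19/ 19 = 1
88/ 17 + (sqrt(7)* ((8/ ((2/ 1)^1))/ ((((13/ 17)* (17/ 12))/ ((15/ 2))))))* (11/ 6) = 88/ 17 + 660* sqrt(7)/ 13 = 139.50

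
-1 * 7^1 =-7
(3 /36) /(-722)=-1 /8664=-0.00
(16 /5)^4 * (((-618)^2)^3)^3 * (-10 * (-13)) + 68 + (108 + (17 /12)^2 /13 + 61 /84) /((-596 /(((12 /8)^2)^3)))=16361888880869990312543493066203037045271240083150336221008718921 /6942208000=2356871024444959055180066000000000000000000000000000000.00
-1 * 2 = -2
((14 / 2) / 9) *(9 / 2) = 7 / 2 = 3.50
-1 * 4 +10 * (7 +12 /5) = 90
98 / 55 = 1.78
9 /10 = 0.90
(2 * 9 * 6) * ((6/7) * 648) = 419904/7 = 59986.29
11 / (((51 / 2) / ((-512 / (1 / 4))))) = -45056 / 51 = -883.45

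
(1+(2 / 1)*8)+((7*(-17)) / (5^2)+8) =506 / 25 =20.24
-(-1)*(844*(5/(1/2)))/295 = 1688/59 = 28.61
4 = 4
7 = 7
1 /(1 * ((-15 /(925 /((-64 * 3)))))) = 185 /576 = 0.32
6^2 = 36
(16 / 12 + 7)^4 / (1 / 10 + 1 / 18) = 31001.98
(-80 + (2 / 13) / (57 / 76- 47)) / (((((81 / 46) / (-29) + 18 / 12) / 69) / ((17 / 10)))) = -6272428647 / 962000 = -6520.20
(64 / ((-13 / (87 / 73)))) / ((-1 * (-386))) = -2784 / 183157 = -0.02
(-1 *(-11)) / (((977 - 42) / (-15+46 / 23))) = -13 / 85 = -0.15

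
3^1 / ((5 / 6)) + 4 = 38 / 5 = 7.60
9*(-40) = -360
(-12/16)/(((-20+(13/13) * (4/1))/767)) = 2301/64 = 35.95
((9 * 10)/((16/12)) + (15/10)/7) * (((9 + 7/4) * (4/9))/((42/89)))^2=1157028391/166698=6940.87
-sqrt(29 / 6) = -sqrt(174) / 6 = -2.20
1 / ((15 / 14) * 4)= 7 / 30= 0.23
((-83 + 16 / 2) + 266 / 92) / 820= -3317 / 37720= -0.09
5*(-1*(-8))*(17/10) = 68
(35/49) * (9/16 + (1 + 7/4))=265/112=2.37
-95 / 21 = -4.52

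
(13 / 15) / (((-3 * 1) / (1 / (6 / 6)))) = -13 / 45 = -0.29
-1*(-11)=11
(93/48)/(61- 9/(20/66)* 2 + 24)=155/2048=0.08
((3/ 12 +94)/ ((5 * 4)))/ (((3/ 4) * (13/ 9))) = 4.35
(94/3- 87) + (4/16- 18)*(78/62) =-29015/372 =-78.00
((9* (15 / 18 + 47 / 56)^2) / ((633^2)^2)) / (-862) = -0.00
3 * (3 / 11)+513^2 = 2894868 / 11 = 263169.82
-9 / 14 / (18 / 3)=-0.11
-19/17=-1.12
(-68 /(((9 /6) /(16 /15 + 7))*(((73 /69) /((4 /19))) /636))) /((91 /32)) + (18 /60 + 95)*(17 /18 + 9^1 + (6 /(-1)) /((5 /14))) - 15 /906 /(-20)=-580725673715189 /34305780600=-16927.92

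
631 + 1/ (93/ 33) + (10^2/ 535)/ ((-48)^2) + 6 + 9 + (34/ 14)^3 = 432964483373/ 655333056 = 660.68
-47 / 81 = -0.58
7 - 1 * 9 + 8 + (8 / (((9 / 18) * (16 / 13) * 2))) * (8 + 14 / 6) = 439 / 6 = 73.17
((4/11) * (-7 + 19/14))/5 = -158/385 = -0.41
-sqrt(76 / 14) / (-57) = sqrt(266) / 399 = 0.04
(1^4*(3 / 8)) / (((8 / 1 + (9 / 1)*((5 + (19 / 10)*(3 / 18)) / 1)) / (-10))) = -75 / 1117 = -0.07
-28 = -28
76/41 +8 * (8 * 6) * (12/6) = 31564/41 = 769.85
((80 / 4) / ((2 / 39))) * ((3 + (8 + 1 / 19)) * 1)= 81900 / 19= 4310.53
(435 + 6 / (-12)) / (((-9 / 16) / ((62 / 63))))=-431024 / 567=-760.18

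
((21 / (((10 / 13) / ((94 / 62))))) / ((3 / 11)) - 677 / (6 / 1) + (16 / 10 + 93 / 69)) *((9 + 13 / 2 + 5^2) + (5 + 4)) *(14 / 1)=103463976 / 3565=29022.15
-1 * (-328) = 328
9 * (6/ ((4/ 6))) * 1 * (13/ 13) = 81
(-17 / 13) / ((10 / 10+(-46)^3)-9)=0.00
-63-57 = -120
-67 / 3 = -22.33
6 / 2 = 3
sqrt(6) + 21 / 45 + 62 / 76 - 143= -80779 / 570 + sqrt(6)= -139.27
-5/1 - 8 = -13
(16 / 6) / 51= 8 / 153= 0.05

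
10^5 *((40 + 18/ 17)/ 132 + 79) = 4449350000/ 561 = 7931105.17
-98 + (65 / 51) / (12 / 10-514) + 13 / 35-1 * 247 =-1577286743 / 4576740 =-344.63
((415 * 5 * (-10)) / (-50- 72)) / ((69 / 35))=363125 / 4209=86.27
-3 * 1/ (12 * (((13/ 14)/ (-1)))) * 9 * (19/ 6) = 399/ 52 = 7.67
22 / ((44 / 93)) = 46.50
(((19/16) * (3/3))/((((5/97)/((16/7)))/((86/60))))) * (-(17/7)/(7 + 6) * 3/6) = -1347233/191100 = -7.05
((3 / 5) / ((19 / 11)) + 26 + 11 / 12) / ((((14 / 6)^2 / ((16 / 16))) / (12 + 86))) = 93243 / 190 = 490.75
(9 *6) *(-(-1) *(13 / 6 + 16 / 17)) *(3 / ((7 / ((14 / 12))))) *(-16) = -22824 / 17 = -1342.59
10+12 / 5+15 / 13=881 / 65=13.55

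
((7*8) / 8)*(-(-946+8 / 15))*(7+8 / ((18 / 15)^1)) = 4070234 / 45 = 90449.64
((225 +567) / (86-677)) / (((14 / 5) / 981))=-647460 / 1379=-469.51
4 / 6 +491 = 1475 / 3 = 491.67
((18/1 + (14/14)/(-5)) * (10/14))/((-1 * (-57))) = 89/399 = 0.22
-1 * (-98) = 98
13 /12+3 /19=283 /228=1.24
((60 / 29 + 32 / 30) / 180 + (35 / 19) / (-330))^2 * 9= 9382440769 / 7438983502500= 0.00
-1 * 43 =-43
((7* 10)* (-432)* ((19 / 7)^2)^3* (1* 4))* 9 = -7316575413120 / 16807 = -435329054.15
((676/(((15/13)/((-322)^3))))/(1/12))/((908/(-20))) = 1173593389696/227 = 5170014932.58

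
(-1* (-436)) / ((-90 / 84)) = -6104 / 15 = -406.93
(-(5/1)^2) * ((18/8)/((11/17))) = -86.93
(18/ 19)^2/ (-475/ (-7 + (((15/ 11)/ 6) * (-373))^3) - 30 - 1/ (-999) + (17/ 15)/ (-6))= -6998915372586120/ 235404329157640939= -0.03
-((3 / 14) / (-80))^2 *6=-27 / 627200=-0.00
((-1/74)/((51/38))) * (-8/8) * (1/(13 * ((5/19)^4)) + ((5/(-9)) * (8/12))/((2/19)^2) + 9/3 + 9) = -44902529/827921250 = -0.05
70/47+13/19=1941/893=2.17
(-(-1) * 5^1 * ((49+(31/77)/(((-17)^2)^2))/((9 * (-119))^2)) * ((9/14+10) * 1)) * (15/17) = 195639957650/97537092233427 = 0.00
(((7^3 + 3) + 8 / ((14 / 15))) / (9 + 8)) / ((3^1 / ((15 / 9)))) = 730 / 63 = 11.59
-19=-19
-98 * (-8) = 784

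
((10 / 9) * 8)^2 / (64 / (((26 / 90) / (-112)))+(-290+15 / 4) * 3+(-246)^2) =332800 / 146766897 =0.00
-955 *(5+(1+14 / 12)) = -41065 / 6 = -6844.17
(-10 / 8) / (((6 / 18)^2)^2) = -405 / 4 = -101.25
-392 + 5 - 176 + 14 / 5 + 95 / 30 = -16711 / 30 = -557.03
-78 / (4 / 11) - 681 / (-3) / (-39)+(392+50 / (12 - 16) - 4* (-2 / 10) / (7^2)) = 1521116 / 9555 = 159.20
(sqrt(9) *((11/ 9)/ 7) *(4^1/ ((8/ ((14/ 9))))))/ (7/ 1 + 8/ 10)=55/ 1053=0.05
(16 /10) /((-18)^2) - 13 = -5263 /405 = -13.00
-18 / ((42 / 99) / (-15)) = 4455 / 7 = 636.43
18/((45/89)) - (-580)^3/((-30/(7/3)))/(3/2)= -10116882.92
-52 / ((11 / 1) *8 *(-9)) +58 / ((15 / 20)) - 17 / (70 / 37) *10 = -17267 / 1386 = -12.46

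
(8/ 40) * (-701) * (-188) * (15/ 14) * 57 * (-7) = -11267874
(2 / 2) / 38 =1 / 38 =0.03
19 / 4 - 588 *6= -14093 / 4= -3523.25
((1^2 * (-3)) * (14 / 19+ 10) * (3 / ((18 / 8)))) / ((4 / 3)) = -612 / 19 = -32.21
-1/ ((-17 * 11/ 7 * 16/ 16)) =0.04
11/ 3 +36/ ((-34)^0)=119/ 3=39.67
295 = 295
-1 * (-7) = 7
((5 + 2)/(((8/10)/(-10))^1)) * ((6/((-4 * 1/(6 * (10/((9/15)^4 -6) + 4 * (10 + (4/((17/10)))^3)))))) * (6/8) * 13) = 16682923837125/24034396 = 694127.03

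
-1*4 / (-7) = 4 / 7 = 0.57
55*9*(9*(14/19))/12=273.55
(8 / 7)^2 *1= 64 / 49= 1.31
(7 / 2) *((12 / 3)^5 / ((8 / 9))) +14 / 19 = 76622 / 19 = 4032.74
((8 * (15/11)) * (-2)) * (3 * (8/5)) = -104.73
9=9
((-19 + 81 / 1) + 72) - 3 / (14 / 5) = 1861 / 14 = 132.93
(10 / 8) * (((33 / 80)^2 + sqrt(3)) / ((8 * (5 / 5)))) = 1089 / 40960 + 5 * sqrt(3) / 32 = 0.30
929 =929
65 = 65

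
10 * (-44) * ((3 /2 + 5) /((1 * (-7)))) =2860 /7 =408.57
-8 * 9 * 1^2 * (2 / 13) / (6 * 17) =-24 / 221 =-0.11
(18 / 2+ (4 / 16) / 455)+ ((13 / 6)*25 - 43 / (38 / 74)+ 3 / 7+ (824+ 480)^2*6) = 1058404845607 / 103740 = 10202475.86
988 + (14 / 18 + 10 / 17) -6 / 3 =151067 / 153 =987.37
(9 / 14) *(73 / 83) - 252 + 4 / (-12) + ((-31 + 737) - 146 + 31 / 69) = 24749453 / 80178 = 308.68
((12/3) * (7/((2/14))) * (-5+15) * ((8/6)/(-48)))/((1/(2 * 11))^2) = -237160/9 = -26351.11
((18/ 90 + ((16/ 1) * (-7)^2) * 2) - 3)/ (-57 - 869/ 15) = -11739/ 862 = -13.62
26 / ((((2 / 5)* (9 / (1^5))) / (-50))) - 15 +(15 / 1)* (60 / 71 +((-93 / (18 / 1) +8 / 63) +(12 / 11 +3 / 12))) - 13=-85006381 / 196812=-431.92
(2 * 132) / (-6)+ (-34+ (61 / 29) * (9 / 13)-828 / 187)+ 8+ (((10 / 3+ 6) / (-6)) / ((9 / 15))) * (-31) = 14083409 / 1903473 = 7.40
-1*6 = -6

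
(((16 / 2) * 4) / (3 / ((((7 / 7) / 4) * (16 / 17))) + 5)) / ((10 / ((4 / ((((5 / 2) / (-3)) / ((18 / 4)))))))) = -6912 / 1775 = -3.89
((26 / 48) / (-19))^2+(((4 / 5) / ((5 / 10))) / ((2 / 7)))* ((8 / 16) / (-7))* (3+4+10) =-7068979 / 1039680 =-6.80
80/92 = 20/23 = 0.87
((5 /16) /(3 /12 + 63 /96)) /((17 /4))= 40 /493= 0.08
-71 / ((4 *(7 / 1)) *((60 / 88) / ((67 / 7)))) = -52327 / 1470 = -35.60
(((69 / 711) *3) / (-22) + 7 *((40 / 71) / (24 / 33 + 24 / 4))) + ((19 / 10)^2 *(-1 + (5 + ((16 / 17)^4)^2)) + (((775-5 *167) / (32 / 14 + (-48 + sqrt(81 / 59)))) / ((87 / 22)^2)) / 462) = 3080 *sqrt(59) / 5077647671 + 125432128431612293466460347467 / 7277400769468853585766167370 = 17.24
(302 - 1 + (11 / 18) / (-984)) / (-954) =-5331301 / 16897248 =-0.32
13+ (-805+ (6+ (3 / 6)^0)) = -785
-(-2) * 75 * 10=1500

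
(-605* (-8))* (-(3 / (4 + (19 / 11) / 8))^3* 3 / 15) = -348.79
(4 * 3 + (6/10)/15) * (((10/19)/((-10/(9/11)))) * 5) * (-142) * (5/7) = 54954/209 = 262.94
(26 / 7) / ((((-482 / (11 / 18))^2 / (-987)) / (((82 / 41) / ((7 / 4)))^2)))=-591448 / 76841163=-0.01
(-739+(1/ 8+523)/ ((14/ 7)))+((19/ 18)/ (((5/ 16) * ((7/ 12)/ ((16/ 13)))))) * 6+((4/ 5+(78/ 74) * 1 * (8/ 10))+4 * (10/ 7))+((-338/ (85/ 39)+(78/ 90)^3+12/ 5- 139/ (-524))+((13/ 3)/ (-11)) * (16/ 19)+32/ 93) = -1519142868092675503/ 2623403376594000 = -579.07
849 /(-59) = -849 /59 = -14.39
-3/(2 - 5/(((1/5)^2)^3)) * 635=635/26041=0.02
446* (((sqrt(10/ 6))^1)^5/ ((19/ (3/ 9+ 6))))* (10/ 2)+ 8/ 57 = 8/ 57+ 55750* sqrt(15)/ 81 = 2665.80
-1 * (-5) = 5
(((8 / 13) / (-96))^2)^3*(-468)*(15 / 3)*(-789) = 1315 / 10265508864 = 0.00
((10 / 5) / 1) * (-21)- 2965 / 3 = -3091 / 3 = -1030.33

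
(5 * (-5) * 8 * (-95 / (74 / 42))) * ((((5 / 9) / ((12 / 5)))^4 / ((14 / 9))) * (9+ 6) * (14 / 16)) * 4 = 32470703125 / 31072896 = 1044.98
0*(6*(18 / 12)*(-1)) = 0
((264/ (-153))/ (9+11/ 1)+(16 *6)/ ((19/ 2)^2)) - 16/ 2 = -646462/ 92055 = -7.02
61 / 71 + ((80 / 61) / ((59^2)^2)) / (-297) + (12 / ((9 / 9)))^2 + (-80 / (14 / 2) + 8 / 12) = 14630884834432421 / 109106523930789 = 134.10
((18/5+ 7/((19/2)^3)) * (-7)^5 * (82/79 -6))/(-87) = -815254863248/235709535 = -3458.73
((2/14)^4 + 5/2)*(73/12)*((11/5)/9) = 9641621/2593080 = 3.72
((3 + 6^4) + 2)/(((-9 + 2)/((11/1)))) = -14311/7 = -2044.43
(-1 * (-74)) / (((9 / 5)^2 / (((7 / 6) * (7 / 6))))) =45325 / 1458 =31.09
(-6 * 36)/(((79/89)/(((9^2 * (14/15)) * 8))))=-58133376/395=-147173.10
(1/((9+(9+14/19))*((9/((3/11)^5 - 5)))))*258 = -328847402/43000617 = -7.65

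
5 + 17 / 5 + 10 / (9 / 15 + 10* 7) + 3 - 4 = 13311 / 1765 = 7.54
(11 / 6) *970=5335 / 3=1778.33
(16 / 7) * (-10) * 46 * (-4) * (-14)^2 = 824320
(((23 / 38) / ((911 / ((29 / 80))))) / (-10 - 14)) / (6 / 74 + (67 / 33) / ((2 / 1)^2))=-11803 / 692360000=-0.00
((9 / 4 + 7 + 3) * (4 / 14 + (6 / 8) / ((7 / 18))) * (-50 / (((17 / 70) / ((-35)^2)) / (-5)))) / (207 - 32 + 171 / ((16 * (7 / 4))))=16281781250 / 86207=188868.44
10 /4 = 5 /2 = 2.50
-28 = -28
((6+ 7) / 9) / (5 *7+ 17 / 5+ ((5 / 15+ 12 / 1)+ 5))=65 / 2508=0.03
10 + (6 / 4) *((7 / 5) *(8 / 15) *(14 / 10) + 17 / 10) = 7059 / 500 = 14.12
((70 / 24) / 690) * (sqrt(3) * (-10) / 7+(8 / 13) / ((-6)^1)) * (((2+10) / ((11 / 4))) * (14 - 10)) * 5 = -400 * sqrt(3) / 759 - 1120 / 29601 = -0.95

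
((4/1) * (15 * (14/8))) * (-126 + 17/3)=-12635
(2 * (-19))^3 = -54872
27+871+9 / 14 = 12581 / 14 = 898.64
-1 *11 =-11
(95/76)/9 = 5/36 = 0.14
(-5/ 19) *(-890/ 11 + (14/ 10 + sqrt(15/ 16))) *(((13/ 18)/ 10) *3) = 56849/ 12540 -13 *sqrt(15)/ 912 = 4.48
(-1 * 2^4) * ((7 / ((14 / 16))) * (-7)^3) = 43904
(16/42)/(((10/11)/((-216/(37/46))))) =-145728/1295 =-112.53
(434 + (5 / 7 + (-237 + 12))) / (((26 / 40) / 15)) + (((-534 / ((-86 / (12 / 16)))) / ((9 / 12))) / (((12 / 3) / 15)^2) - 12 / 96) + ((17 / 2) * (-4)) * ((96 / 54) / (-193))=535819002415 / 108750096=4927.07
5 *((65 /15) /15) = 13 /9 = 1.44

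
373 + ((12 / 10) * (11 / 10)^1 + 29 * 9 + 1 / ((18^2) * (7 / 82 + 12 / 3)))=172394287 / 271350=635.32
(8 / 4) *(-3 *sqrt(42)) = -6 *sqrt(42) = -38.88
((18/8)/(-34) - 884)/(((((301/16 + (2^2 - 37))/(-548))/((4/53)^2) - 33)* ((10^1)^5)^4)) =16471921/53016903906250000000000000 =0.00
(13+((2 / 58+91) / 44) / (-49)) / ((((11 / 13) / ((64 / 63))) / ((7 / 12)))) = 3829904 / 422037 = 9.07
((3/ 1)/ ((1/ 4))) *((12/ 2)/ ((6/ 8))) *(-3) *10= -2880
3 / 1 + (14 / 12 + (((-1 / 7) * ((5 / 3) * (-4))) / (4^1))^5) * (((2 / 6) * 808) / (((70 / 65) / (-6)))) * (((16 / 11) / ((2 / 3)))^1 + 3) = -951245830595 / 104825259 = -9074.59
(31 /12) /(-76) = -31 /912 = -0.03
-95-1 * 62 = -157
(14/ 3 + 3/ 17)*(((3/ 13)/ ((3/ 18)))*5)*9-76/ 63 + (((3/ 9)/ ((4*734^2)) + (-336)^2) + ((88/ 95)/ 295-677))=7278053341660284077/ 64682560479600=112519.56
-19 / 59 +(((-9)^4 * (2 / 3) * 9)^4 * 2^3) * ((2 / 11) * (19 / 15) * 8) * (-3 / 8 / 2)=-21536779029495809875093 / 3245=-6636911873496397496.18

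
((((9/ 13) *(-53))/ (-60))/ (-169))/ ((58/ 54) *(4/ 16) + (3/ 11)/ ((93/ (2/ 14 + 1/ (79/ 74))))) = -809543889/ 60781026605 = -0.01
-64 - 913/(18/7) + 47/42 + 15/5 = -26141/63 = -414.94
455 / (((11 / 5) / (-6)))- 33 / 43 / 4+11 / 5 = -11720003 / 9460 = -1238.90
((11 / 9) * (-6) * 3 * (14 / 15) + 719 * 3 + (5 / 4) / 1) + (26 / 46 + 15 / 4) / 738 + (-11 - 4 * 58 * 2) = 564461039 / 339480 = 1662.72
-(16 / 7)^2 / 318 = -128 / 7791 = -0.02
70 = 70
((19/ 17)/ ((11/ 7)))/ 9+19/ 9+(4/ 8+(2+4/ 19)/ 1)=313417/ 63954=4.90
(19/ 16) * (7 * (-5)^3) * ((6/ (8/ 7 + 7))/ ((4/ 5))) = -30625/ 32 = -957.03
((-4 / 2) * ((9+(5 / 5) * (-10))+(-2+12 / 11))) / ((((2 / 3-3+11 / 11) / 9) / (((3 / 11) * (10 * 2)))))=-17010 / 121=-140.58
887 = 887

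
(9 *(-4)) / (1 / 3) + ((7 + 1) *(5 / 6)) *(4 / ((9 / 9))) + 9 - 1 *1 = -220 / 3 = -73.33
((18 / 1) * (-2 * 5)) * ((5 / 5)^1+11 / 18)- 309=-599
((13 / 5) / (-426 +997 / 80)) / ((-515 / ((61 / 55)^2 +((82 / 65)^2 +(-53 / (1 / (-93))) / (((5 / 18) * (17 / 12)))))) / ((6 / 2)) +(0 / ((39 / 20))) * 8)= 5226292434288 / 11390158476125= 0.46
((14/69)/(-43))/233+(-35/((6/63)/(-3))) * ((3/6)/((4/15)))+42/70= 114358738433/55304880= 2067.79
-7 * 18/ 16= -7.88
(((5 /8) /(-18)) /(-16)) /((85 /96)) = 1 /408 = 0.00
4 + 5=9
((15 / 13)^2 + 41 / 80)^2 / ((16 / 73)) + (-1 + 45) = 174050659593 / 2924646400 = 59.51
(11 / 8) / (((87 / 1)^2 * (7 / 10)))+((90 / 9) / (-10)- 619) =-131397785 / 211932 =-620.00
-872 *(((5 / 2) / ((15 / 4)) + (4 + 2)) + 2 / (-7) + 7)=-245032 / 21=-11668.19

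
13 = 13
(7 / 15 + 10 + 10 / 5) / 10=187 / 150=1.25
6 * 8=48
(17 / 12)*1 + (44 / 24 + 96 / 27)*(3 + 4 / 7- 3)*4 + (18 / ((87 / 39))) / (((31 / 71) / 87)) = 12667475 / 7812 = 1621.54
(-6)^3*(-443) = 95688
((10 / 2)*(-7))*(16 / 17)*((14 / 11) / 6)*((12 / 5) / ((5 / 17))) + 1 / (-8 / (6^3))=-4621 / 55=-84.02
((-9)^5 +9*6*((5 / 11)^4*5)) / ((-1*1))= 59037.47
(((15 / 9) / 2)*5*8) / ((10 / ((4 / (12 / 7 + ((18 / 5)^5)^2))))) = 683593750 / 18745040830401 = 0.00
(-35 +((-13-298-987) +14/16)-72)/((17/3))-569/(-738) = -12396239/50184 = -247.02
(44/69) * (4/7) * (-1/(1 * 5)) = -176/2415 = -0.07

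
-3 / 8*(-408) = 153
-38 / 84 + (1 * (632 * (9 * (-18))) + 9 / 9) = -4300105 / 42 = -102383.45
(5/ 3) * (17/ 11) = 2.58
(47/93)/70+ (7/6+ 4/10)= 5123/3255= 1.57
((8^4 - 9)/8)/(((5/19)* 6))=77653/240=323.55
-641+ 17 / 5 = -3188 / 5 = -637.60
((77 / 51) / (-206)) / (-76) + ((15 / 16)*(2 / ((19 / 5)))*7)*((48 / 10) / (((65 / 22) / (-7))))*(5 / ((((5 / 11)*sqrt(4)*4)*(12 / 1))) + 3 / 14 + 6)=-5160771077 / 20759856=-248.59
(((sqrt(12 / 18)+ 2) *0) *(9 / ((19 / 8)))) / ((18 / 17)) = 0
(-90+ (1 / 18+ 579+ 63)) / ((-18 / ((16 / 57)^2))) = -33472 / 13851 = -2.42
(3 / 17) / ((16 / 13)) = 39 / 272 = 0.14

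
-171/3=-57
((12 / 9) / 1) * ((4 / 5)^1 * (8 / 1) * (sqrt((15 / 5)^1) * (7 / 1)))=896 * sqrt(3) / 15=103.46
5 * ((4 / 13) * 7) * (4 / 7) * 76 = 6080 / 13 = 467.69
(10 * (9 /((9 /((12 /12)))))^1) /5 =2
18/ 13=1.38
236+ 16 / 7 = 1668 / 7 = 238.29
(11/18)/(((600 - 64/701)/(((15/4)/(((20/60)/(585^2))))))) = 13194484875/3364288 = 3921.92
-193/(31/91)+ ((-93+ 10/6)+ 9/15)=-305636/465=-657.28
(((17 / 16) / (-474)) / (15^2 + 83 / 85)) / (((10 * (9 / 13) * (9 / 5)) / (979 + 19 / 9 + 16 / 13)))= -83039815 / 106195961088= -0.00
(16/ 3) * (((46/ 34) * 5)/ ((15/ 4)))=1472/ 153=9.62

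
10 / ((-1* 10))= -1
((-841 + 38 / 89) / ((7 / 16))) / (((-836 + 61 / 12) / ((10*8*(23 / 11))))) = 2402657280 / 6211933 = 386.78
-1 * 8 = -8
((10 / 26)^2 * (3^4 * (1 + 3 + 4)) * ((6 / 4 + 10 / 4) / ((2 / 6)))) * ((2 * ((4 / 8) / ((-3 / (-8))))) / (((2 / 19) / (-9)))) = -44323200 / 169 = -262267.46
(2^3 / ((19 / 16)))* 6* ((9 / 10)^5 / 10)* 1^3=708588 / 296875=2.39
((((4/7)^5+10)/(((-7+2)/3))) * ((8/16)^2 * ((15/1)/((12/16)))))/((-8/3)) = 760923/67228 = 11.32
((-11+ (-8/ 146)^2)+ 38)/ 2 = 143899/ 10658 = 13.50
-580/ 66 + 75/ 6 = 245/ 66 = 3.71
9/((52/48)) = 108/13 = 8.31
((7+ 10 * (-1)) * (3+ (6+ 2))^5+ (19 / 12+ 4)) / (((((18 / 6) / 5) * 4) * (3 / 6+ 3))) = -28988845 / 504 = -57517.55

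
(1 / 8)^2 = 1 / 64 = 0.02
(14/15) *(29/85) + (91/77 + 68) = 974741/14025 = 69.50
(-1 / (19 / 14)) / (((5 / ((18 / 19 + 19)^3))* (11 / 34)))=-25913410964 / 7167655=-3615.33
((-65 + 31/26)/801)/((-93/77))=42581/645606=0.07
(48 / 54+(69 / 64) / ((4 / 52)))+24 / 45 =44461 / 2880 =15.44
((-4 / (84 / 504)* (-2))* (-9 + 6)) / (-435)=48 / 145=0.33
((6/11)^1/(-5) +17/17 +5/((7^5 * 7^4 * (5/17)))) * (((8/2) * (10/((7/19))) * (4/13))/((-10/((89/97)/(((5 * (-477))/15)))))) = 17832859218656/1038326757402935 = 0.02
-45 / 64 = -0.70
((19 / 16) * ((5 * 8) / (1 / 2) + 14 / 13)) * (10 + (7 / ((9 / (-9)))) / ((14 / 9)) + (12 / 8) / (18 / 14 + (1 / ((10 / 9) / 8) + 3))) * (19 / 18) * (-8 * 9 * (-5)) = 206000.81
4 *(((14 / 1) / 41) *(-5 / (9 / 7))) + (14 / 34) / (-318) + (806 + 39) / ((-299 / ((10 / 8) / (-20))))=-628421219 / 122348592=-5.14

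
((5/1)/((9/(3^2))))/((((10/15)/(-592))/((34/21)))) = -50320/7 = -7188.57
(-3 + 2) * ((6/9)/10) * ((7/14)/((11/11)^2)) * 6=-1/5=-0.20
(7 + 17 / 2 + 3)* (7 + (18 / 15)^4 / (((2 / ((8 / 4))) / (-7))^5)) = -805767389 / 1250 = -644613.91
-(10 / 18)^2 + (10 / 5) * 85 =13745 / 81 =169.69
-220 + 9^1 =-211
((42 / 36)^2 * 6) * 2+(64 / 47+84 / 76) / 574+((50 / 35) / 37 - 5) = 92467067 / 8128086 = 11.38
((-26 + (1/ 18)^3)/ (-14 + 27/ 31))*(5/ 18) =23502805/ 42725232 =0.55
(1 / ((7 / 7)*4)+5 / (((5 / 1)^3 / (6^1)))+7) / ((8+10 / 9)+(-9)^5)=-6741 / 53135900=-0.00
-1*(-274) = 274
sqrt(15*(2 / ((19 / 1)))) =sqrt(570) / 19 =1.26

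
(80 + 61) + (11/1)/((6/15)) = 337/2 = 168.50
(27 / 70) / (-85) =-27 / 5950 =-0.00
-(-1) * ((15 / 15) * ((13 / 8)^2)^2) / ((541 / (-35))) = -999635 / 2215936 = -0.45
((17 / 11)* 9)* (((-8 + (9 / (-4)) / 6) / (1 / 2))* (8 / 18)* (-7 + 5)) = 2278 / 11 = 207.09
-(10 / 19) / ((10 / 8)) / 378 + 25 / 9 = 9971 / 3591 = 2.78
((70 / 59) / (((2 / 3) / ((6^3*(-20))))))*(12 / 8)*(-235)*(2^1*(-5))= -1598940000 / 59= -27100677.97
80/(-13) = -80/13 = -6.15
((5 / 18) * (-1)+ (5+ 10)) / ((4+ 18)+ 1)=265 / 414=0.64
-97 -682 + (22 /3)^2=-6527 /9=-725.22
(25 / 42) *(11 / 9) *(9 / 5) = 55 / 42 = 1.31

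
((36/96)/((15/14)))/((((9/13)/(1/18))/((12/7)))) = 13/270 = 0.05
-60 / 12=-5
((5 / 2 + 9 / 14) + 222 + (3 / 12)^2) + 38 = 29479 / 112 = 263.21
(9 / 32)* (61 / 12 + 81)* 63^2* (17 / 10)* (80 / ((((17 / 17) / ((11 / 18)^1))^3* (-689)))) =-1145310859 / 264576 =-4328.85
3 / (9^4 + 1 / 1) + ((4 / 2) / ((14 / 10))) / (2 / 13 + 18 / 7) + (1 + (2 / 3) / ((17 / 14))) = 2530981 / 1220532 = 2.07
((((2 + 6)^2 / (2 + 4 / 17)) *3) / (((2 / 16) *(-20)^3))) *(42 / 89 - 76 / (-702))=-1232432 / 24730875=-0.05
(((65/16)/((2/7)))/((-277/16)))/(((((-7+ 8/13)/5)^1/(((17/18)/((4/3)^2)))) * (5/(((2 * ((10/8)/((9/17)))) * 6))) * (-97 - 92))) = -0.01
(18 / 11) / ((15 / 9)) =54 / 55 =0.98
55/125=11/25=0.44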